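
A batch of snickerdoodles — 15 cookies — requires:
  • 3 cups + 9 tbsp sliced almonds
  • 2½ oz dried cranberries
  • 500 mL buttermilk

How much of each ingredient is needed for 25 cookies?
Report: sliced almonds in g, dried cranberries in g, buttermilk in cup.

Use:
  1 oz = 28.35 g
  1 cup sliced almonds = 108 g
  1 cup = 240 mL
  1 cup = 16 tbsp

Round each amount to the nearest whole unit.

Scaling factor: 25/15 = 5/3.
sliced almonds: (3 cup + 9 tbsp = 3.5625 cup) × 5/3 × 108 g/cup ≈ 641 g
dried cranberries: 2.5 oz × 5/3 × 28.35 g/oz ≈ 118 g
buttermilk: 500 mL × 5/3 ÷ 240 mL/cup ≈ 3 cup

sliced almonds: 641 g; dried cranberries: 118 g; buttermilk: 3 cup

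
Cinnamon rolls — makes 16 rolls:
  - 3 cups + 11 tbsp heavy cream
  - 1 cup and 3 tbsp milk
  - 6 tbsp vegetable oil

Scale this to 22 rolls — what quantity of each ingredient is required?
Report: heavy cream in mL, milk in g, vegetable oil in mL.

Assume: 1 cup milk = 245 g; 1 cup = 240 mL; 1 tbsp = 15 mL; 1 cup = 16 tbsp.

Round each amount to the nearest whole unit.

Scaling factor: 22/16 = 11/8 = 1.375.
heavy cream: (3 cup + 11 tbsp = 3.6875 cup) × 11/8 × 240 mL/cup ≈ 1217 mL
milk: (1 cup + 3 tbsp = 1.1875 cup) × 11/8 × 245 g/cup ≈ 400 g
vegetable oil: 6 tbsp × 11/8 × 15 mL/tbsp ≈ 124 mL

heavy cream: 1217 mL; milk: 400 g; vegetable oil: 124 mL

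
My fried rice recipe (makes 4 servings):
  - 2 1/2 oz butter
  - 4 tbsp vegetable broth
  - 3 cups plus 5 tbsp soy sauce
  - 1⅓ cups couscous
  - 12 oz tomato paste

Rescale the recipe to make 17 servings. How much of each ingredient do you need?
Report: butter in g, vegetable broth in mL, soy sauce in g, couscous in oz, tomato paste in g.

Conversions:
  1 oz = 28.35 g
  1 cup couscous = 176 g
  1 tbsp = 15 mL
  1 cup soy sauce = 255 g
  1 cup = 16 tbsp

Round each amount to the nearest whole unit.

Scaling factor: 17/4 = 4.25.
butter: 2.5 oz × 17/4 × 28.35 g/oz ≈ 301 g
vegetable broth: 4 tbsp × 17/4 × 15 mL/tbsp = 255 mL
soy sauce: (3 cup + 5 tbsp = 3.3125 cup) × 17/4 × 255 g/cup ≈ 3590 g
couscous: 4/3 cup × 17/4 × 176 g/cup ÷ 28.35 g/oz ≈ 35 oz
tomato paste: 12 oz × 17/4 × 28.35 g/oz ≈ 1446 g

butter: 301 g; vegetable broth: 255 mL; soy sauce: 3590 g; couscous: 35 oz; tomato paste: 1446 g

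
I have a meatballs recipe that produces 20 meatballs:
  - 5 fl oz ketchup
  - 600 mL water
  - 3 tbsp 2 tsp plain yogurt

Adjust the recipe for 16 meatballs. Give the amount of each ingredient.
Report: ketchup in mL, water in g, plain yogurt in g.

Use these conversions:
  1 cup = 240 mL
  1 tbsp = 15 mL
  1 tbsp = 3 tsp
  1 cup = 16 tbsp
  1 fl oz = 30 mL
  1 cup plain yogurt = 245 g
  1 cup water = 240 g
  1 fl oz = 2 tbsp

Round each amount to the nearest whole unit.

ketchup: 120 mL; water: 480 g; plain yogurt: 45 g

Scaling factor: 16/20 = 4/5 = 0.8.
ketchup: 5 fl oz × 4/5 × 30 mL/fl oz = 120 mL
water: 600 mL × 4/5 ÷ 240 mL/cup × 240 g/cup = 480 g
plain yogurt: (3 tbsp + 2 tsp = 11/3 tbsp) × 4/5 ÷ 16 tbsp/cup × 245 g/cup ≈ 45 g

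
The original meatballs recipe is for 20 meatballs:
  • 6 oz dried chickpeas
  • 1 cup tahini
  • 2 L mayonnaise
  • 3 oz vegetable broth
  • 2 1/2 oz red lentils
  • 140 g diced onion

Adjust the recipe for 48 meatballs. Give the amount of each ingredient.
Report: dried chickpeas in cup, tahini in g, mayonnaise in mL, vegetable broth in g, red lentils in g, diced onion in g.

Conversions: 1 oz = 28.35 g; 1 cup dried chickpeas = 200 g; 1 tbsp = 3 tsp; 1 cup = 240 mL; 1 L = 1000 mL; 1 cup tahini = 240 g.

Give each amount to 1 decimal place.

dried chickpeas: 2.0 cup; tahini: 576.0 g; mayonnaise: 4800.0 mL; vegetable broth: 204.1 g; red lentils: 170.1 g; diced onion: 336.0 g

Scaling factor: 48/20 = 12/5 = 2.4.
dried chickpeas: 6 oz × 12/5 × 28.35 g/oz ÷ 200 g/cup ≈ 2.0 cup
tahini: 1 cup × 12/5 × 240 g/cup = 576.0 g
mayonnaise: 2 L × 12/5 × 1000 mL/L = 4800.0 mL
vegetable broth: 3 oz × 12/5 × 28.35 g/oz ≈ 204.1 g
red lentils: 2.5 oz × 12/5 × 28.35 g/oz = 170.1 g
diced onion: 140 g × 12/5 = 336.0 g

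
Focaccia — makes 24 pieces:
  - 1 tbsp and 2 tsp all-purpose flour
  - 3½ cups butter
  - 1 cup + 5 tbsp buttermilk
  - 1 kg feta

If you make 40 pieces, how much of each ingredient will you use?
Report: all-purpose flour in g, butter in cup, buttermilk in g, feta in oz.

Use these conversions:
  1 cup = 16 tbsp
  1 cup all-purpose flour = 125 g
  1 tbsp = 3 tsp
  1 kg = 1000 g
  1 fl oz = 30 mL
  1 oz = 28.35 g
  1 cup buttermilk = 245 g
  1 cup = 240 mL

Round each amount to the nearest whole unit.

all-purpose flour: 22 g; butter: 6 cup; buttermilk: 536 g; feta: 59 oz

Scaling factor: 40/24 = 5/3.
all-purpose flour: (1 tbsp + 2 tsp = 5/3 tbsp) × 5/3 ÷ 16 tbsp/cup × 125 g/cup ≈ 22 g
butter: 3.5 cup × 5/3 ≈ 6 cup
buttermilk: (1 cup + 5 tbsp = 1.3125 cup) × 5/3 × 245 g/cup ≈ 536 g
feta: 1 kg × 5/3 × 1000 g/kg ÷ 28.35 g/oz ≈ 59 oz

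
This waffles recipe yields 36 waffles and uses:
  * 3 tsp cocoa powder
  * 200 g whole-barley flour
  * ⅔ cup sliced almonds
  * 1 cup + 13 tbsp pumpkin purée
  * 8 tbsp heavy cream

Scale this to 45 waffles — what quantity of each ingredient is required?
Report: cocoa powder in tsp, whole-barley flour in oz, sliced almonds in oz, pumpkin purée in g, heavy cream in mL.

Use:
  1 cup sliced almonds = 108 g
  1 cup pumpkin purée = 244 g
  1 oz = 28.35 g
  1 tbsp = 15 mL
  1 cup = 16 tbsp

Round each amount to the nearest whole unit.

cocoa powder: 4 tsp; whole-barley flour: 9 oz; sliced almonds: 3 oz; pumpkin purée: 553 g; heavy cream: 150 mL

Scaling factor: 45/36 = 5/4 = 1.25.
cocoa powder: 3 tsp × 5/4 ≈ 4 tsp
whole-barley flour: 200 g × 5/4 ÷ 28.35 g/oz ≈ 9 oz
sliced almonds: 2/3 cup × 5/4 × 108 g/cup ÷ 28.35 g/oz ≈ 3 oz
pumpkin purée: (1 cup + 13 tbsp = 1.8125 cup) × 5/4 × 244 g/cup ≈ 553 g
heavy cream: 8 tbsp × 5/4 × 15 mL/tbsp = 150 mL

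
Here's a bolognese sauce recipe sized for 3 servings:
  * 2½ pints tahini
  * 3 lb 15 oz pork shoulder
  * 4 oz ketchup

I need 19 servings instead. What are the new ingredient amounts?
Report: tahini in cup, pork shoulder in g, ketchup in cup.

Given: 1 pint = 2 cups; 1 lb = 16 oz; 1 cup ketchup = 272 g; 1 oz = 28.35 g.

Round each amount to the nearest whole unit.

Scaling factor: 19/3.
tahini: 2.5 pint × 19/3 × 2 cup/pint ≈ 32 cup
pork shoulder: (3 lb + 15 oz = 3.9375 lb) × 19/3 × 16 oz/lb × 28.35 g/oz ≈ 11312 g
ketchup: 4 oz × 19/3 × 28.35 g/oz ÷ 272 g/cup ≈ 3 cup

tahini: 32 cup; pork shoulder: 11312 g; ketchup: 3 cup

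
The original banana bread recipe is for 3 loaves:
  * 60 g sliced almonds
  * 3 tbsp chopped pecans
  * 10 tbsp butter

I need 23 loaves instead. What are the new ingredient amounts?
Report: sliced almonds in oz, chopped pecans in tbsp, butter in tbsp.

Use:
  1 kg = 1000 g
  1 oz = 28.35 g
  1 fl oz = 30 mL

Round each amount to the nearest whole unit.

Scaling factor: 23/3.
sliced almonds: 60 g × 23/3 ÷ 28.35 g/oz ≈ 16 oz
chopped pecans: 3 tbsp × 23/3 = 23 tbsp
butter: 10 tbsp × 23/3 ≈ 77 tbsp

sliced almonds: 16 oz; chopped pecans: 23 tbsp; butter: 77 tbsp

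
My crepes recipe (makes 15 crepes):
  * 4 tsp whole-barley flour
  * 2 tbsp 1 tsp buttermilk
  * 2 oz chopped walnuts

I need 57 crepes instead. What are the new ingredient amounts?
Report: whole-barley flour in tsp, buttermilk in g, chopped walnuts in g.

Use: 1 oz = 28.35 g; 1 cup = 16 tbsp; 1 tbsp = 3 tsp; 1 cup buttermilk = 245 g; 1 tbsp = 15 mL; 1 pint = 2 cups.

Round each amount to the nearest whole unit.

Scaling factor: 57/15 = 19/5 = 3.8.
whole-barley flour: 4 tsp × 19/5 ≈ 15 tsp
buttermilk: (2 tbsp + 1 tsp = 7/3 tbsp) × 19/5 ÷ 16 tbsp/cup × 245 g/cup ≈ 136 g
chopped walnuts: 2 oz × 19/5 × 28.35 g/oz ≈ 215 g

whole-barley flour: 15 tsp; buttermilk: 136 g; chopped walnuts: 215 g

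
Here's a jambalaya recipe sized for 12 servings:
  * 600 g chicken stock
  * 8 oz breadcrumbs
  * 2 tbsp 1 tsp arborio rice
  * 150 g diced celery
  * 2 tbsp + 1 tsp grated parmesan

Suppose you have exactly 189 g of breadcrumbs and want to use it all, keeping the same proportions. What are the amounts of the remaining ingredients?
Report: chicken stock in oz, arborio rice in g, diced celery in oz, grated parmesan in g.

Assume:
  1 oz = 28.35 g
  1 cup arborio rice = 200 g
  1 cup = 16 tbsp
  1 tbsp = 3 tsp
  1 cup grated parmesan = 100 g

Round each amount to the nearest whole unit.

chicken stock: 18 oz; arborio rice: 24 g; diced celery: 4 oz; grated parmesan: 12 g

The original recipe has 226.8 g of breadcrumbs, so the scaling factor is 189 ÷ 226.8 = 5/6.
chicken stock: 600 g × 5/6 ÷ 28.35 g/oz ≈ 18 oz
arborio rice: (2 tbsp + 1 tsp = 7/3 tbsp) × 5/6 ÷ 16 tbsp/cup × 200 g/cup ≈ 24 g
diced celery: 150 g × 5/6 ÷ 28.35 g/oz ≈ 4 oz
grated parmesan: (2 tbsp + 1 tsp = 7/3 tbsp) × 5/6 ÷ 16 tbsp/cup × 100 g/cup ≈ 12 g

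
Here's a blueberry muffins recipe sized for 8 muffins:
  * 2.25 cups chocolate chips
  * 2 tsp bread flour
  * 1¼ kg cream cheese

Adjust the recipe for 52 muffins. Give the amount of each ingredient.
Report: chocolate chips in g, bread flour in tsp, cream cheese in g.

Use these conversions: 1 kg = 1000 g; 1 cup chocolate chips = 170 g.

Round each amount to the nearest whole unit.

chocolate chips: 2486 g; bread flour: 13 tsp; cream cheese: 8125 g

Scaling factor: 52/8 = 13/2 = 6.5.
chocolate chips: 2.25 cup × 13/2 × 170 g/cup ≈ 2486 g
bread flour: 2 tsp × 13/2 = 13 tsp
cream cheese: 1.25 kg × 13/2 × 1000 g/kg = 8125 g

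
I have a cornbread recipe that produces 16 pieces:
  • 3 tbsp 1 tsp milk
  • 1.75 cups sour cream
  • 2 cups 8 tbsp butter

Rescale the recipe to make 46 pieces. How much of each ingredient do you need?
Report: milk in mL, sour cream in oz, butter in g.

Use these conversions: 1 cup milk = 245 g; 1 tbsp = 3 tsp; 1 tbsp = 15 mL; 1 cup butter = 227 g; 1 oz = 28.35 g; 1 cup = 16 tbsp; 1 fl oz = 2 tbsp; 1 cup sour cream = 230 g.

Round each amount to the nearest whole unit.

Scaling factor: 46/16 = 23/8 = 2.875.
milk: (3 tbsp + 1 tsp = 10/3 tbsp) × 23/8 × 15 mL/tbsp ≈ 144 mL
sour cream: 1.75 cup × 23/8 × 230 g/cup ÷ 28.35 g/oz ≈ 41 oz
butter: (2 cup + 8 tbsp = 2.5 cup) × 23/8 × 227 g/cup ≈ 1632 g

milk: 144 mL; sour cream: 41 oz; butter: 1632 g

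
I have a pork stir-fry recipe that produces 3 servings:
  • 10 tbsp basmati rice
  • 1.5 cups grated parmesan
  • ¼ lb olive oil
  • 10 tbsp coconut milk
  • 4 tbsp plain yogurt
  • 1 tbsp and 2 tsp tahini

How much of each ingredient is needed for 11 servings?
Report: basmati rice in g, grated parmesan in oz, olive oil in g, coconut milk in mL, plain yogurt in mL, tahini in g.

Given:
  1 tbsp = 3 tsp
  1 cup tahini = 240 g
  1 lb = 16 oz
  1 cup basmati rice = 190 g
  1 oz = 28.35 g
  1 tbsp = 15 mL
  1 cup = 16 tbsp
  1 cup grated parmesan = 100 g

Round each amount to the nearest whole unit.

basmati rice: 435 g; grated parmesan: 19 oz; olive oil: 416 g; coconut milk: 550 mL; plain yogurt: 220 mL; tahini: 92 g

Scaling factor: 11/3.
basmati rice: 10 tbsp × 11/3 ÷ 16 tbsp/cup × 190 g/cup ≈ 435 g
grated parmesan: 1.5 cup × 11/3 × 100 g/cup ÷ 28.35 g/oz ≈ 19 oz
olive oil: 0.25 lb × 11/3 × 16 oz/lb × 28.35 g/oz ≈ 416 g
coconut milk: 10 tbsp × 11/3 × 15 mL/tbsp = 550 mL
plain yogurt: 4 tbsp × 11/3 × 15 mL/tbsp = 220 mL
tahini: (1 tbsp + 2 tsp = 5/3 tbsp) × 11/3 ÷ 16 tbsp/cup × 240 g/cup ≈ 92 g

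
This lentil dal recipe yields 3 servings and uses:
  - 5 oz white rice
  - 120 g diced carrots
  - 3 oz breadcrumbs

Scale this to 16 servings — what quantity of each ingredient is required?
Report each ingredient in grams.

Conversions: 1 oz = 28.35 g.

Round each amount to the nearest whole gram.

white rice: 756 g; diced carrots: 640 g; breadcrumbs: 454 g

Scaling factor: 16/3.
white rice: 5 oz × 16/3 × 28.35 g/oz = 756 g
diced carrots: 120 g × 16/3 = 640 g
breadcrumbs: 3 oz × 16/3 × 28.35 g/oz ≈ 454 g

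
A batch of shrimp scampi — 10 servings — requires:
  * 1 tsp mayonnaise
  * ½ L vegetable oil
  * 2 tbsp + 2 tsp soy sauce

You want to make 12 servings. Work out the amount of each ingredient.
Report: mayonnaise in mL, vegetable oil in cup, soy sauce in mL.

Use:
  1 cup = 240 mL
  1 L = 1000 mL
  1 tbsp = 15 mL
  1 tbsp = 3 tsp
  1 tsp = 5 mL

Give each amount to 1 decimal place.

mayonnaise: 6.0 mL; vegetable oil: 2.5 cup; soy sauce: 48.0 mL

Scaling factor: 12/10 = 6/5 = 1.2.
mayonnaise: 1 tsp × 6/5 × 5 mL/tsp = 6.0 mL
vegetable oil: 0.5 L × 6/5 × 1000 mL/L ÷ 240 mL/cup = 2.5 cup
soy sauce: (2 tbsp + 2 tsp = 8/3 tbsp) × 6/5 × 15 mL/tbsp = 48.0 mL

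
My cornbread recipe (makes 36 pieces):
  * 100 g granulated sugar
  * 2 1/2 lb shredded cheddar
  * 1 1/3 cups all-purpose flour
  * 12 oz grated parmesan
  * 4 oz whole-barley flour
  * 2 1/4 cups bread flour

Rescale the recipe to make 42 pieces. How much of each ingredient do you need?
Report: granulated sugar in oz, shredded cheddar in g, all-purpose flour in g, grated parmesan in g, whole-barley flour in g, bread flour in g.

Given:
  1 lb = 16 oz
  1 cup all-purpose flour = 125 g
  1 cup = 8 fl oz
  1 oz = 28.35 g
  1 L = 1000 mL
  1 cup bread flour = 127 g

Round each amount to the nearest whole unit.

granulated sugar: 4 oz; shredded cheddar: 1323 g; all-purpose flour: 194 g; grated parmesan: 397 g; whole-barley flour: 132 g; bread flour: 333 g

Scaling factor: 42/36 = 7/6.
granulated sugar: 100 g × 7/6 ÷ 28.35 g/oz ≈ 4 oz
shredded cheddar: 2.5 lb × 7/6 × 16 oz/lb × 28.35 g/oz = 1323 g
all-purpose flour: 4/3 cup × 7/6 × 125 g/cup ≈ 194 g
grated parmesan: 12 oz × 7/6 × 28.35 g/oz ≈ 397 g
whole-barley flour: 4 oz × 7/6 × 28.35 g/oz ≈ 132 g
bread flour: 2.25 cup × 7/6 × 127 g/cup ≈ 333 g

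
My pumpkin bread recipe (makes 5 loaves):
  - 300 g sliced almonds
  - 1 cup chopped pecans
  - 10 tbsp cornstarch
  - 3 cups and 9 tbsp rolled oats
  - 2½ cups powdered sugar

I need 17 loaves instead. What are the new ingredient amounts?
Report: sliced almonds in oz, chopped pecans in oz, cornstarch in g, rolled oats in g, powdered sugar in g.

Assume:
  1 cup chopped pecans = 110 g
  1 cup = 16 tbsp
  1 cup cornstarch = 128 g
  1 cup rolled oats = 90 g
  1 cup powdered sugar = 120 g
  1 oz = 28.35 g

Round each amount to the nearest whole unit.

sliced almonds: 36 oz; chopped pecans: 13 oz; cornstarch: 272 g; rolled oats: 1090 g; powdered sugar: 1020 g

Scaling factor: 17/5 = 3.4.
sliced almonds: 300 g × 17/5 ÷ 28.35 g/oz ≈ 36 oz
chopped pecans: 1 cup × 17/5 × 110 g/cup ÷ 28.35 g/oz ≈ 13 oz
cornstarch: 10 tbsp × 17/5 ÷ 16 tbsp/cup × 128 g/cup = 272 g
rolled oats: (3 cup + 9 tbsp = 3.5625 cup) × 17/5 × 90 g/cup ≈ 1090 g
powdered sugar: 2.5 cup × 17/5 × 120 g/cup = 1020 g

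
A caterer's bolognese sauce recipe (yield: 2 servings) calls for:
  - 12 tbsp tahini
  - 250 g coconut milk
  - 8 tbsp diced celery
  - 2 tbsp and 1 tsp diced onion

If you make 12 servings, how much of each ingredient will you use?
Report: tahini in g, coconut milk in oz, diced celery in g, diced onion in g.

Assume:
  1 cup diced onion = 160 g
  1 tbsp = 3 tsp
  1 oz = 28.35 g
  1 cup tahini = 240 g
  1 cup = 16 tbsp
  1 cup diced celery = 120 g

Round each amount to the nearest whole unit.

tahini: 1080 g; coconut milk: 53 oz; diced celery: 360 g; diced onion: 140 g

Scaling factor: 12/2 = 6.
tahini: 12 tbsp × 6 ÷ 16 tbsp/cup × 240 g/cup = 1080 g
coconut milk: 250 g × 6 ÷ 28.35 g/oz ≈ 53 oz
diced celery: 8 tbsp × 6 ÷ 16 tbsp/cup × 120 g/cup = 360 g
diced onion: (2 tbsp + 1 tsp = 7/3 tbsp) × 6 ÷ 16 tbsp/cup × 160 g/cup = 140 g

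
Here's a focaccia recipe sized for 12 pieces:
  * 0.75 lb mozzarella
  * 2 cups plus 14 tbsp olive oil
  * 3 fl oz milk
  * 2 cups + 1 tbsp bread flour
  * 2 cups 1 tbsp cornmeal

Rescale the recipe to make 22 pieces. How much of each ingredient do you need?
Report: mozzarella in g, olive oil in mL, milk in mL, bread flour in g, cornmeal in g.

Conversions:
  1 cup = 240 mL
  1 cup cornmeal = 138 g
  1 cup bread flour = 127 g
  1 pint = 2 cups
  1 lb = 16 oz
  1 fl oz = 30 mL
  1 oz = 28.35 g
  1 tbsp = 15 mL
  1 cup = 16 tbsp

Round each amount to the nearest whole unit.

mozzarella: 624 g; olive oil: 1265 mL; milk: 165 mL; bread flour: 480 g; cornmeal: 522 g

Scaling factor: 22/12 = 11/6.
mozzarella: 0.75 lb × 11/6 × 16 oz/lb × 28.35 g/oz ≈ 624 g
olive oil: (2 cup + 14 tbsp = 2.875 cup) × 11/6 × 240 mL/cup = 1265 mL
milk: 3 fl oz × 11/6 × 30 mL/fl oz = 165 mL
bread flour: (2 cup + 1 tbsp = 2.0625 cup) × 11/6 × 127 g/cup ≈ 480 g
cornmeal: (2 cup + 1 tbsp = 2.0625 cup) × 11/6 × 138 g/cup ≈ 522 g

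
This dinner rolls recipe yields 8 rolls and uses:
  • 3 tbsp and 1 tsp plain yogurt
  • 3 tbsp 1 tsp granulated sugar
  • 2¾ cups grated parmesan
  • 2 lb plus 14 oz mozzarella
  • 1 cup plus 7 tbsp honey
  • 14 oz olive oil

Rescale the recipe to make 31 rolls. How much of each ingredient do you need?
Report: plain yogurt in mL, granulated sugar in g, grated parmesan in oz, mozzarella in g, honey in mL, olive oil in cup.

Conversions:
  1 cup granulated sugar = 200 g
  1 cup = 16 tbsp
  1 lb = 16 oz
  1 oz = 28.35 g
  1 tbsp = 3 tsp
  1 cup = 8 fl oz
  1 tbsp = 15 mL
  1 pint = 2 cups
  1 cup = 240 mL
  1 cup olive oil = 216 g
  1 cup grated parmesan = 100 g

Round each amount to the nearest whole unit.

plain yogurt: 194 mL; granulated sugar: 161 g; grated parmesan: 38 oz; mozzarella: 5053 g; honey: 1337 mL; olive oil: 7 cup

Scaling factor: 31/8 = 3.875.
plain yogurt: (3 tbsp + 1 tsp = 10/3 tbsp) × 31/8 × 15 mL/tbsp ≈ 194 mL
granulated sugar: (3 tbsp + 1 tsp = 10/3 tbsp) × 31/8 ÷ 16 tbsp/cup × 200 g/cup ≈ 161 g
grated parmesan: 2.75 cup × 31/8 × 100 g/cup ÷ 28.35 g/oz ≈ 38 oz
mozzarella: (2 lb + 14 oz = 2.875 lb) × 31/8 × 16 oz/lb × 28.35 g/oz ≈ 5053 g
honey: (1 cup + 7 tbsp = 1.4375 cup) × 31/8 × 240 mL/cup ≈ 1337 mL
olive oil: 14 oz × 31/8 × 28.35 g/oz ÷ 216 g/cup ≈ 7 cup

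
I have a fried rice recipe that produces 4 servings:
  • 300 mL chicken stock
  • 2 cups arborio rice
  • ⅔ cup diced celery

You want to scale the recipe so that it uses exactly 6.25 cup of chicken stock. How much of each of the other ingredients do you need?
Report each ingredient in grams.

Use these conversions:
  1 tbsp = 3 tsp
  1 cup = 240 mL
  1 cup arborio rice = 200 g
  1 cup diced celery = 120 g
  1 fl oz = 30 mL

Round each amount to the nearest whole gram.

The original recipe has 1.25 cup of chicken stock, so the scaling factor is 6.25 ÷ 1.25 = 5.
arborio rice: 2 cup × 5 × 200 g/cup = 2000 g
diced celery: 2/3 cup × 5 × 120 g/cup = 400 g

arborio rice: 2000 g; diced celery: 400 g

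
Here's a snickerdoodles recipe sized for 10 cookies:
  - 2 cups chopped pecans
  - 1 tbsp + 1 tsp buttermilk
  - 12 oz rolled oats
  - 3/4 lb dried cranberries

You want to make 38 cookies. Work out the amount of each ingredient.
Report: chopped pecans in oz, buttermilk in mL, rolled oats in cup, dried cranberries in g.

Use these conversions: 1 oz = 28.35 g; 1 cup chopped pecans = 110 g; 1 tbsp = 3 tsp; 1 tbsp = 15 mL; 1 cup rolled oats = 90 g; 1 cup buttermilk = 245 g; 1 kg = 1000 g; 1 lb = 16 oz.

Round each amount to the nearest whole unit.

chopped pecans: 29 oz; buttermilk: 76 mL; rolled oats: 14 cup; dried cranberries: 1293 g

Scaling factor: 38/10 = 19/5 = 3.8.
chopped pecans: 2 cup × 19/5 × 110 g/cup ÷ 28.35 g/oz ≈ 29 oz
buttermilk: (1 tbsp + 1 tsp = 4/3 tbsp) × 19/5 × 15 mL/tbsp = 76 mL
rolled oats: 12 oz × 19/5 × 28.35 g/oz ÷ 90 g/cup ≈ 14 cup
dried cranberries: 0.75 lb × 19/5 × 16 oz/lb × 28.35 g/oz ≈ 1293 g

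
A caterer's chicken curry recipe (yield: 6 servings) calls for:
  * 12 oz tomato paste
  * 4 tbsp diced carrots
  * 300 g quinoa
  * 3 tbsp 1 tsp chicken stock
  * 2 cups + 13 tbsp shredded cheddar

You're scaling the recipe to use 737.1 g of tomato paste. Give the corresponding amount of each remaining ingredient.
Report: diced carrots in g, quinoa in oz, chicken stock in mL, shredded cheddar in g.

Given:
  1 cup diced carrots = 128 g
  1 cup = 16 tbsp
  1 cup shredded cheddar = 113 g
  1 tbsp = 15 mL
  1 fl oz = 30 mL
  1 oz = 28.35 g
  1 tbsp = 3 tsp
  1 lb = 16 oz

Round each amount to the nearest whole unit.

The original recipe has 340.2 g of tomato paste, so the scaling factor is 737.1 ÷ 340.2 = 13/6.
diced carrots: 4 tbsp × 13/6 ÷ 16 tbsp/cup × 128 g/cup ≈ 69 g
quinoa: 300 g × 13/6 ÷ 28.35 g/oz ≈ 23 oz
chicken stock: (3 tbsp + 1 tsp = 10/3 tbsp) × 13/6 × 15 mL/tbsp ≈ 108 mL
shredded cheddar: (2 cup + 13 tbsp = 2.8125 cup) × 13/6 × 113 g/cup ≈ 689 g

diced carrots: 69 g; quinoa: 23 oz; chicken stock: 108 mL; shredded cheddar: 689 g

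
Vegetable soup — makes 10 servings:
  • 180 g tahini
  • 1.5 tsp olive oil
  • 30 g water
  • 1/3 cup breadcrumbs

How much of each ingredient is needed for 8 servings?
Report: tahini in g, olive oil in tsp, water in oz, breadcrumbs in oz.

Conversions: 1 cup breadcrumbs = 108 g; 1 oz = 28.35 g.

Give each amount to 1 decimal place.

tahini: 144.0 g; olive oil: 1.2 tsp; water: 0.8 oz; breadcrumbs: 1.0 oz

Scaling factor: 8/10 = 4/5 = 0.8.
tahini: 180 g × 4/5 = 144.0 g
olive oil: 1.5 tsp × 4/5 = 1.2 tsp
water: 30 g × 4/5 ÷ 28.35 g/oz ≈ 0.8 oz
breadcrumbs: 1/3 cup × 4/5 × 108 g/cup ÷ 28.35 g/oz ≈ 1.0 oz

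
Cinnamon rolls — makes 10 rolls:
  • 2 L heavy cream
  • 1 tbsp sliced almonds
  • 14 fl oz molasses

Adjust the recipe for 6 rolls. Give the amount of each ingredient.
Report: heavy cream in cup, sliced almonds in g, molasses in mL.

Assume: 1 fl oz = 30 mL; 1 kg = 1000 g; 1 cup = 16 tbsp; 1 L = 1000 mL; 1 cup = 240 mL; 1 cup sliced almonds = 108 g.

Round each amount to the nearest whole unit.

heavy cream: 5 cup; sliced almonds: 4 g; molasses: 252 mL

Scaling factor: 6/10 = 3/5 = 0.6.
heavy cream: 2 L × 3/5 × 1000 mL/L ÷ 240 mL/cup = 5 cup
sliced almonds: 1 tbsp × 3/5 ÷ 16 tbsp/cup × 108 g/cup ≈ 4 g
molasses: 14 fl oz × 3/5 × 30 mL/fl oz = 252 mL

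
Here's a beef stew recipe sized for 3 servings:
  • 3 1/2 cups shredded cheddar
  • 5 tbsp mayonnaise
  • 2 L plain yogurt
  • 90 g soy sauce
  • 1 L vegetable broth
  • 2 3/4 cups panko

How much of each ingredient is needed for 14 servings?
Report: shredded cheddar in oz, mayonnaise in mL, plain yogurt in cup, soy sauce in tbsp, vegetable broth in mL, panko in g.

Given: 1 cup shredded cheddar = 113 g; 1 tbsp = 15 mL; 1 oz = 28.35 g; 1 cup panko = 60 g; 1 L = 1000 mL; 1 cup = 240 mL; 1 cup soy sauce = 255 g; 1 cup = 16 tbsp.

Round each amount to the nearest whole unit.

shredded cheddar: 65 oz; mayonnaise: 350 mL; plain yogurt: 39 cup; soy sauce: 26 tbsp; vegetable broth: 4667 mL; panko: 770 g

Scaling factor: 14/3.
shredded cheddar: 3.5 cup × 14/3 × 113 g/cup ÷ 28.35 g/oz ≈ 65 oz
mayonnaise: 5 tbsp × 14/3 × 15 mL/tbsp = 350 mL
plain yogurt: 2 L × 14/3 × 1000 mL/L ÷ 240 mL/cup ≈ 39 cup
soy sauce: 90 g × 14/3 ÷ 255 g/cup × 16 tbsp/cup ≈ 26 tbsp
vegetable broth: 1 L × 14/3 × 1000 mL/L ≈ 4667 mL
panko: 2.75 cup × 14/3 × 60 g/cup = 770 g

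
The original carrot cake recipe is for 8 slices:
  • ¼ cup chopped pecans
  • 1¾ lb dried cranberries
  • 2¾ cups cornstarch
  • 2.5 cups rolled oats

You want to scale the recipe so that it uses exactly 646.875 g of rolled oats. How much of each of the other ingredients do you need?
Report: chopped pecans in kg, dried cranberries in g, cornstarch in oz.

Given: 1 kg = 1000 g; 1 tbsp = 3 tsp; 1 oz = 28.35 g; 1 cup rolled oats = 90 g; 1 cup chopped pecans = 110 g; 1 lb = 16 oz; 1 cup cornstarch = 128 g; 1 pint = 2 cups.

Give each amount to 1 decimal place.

The original recipe has 225 g of rolled oats, so the scaling factor is 646.875 ÷ 225 = 23/8 = 2.875.
chopped pecans: 0.25 cup × 23/8 × 110 g/cup ÷ 1000 g/kg ≈ 0.1 kg
dried cranberries: 1.75 lb × 23/8 × 16 oz/lb × 28.35 g/oz ≈ 2282.2 g
cornstarch: 2.75 cup × 23/8 × 128 g/cup ÷ 28.35 g/oz ≈ 35.7 oz

chopped pecans: 0.1 kg; dried cranberries: 2282.2 g; cornstarch: 35.7 oz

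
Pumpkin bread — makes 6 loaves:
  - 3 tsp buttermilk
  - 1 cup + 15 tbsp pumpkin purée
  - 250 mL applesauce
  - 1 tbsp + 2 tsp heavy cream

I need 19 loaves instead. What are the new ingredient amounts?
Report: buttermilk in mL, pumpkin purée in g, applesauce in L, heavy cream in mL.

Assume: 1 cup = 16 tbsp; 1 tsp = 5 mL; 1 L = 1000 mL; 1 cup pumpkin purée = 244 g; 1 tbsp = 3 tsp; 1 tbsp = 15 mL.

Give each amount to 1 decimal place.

buttermilk: 47.5 mL; pumpkin purée: 1497.0 g; applesauce: 0.8 L; heavy cream: 79.2 mL

Scaling factor: 19/6.
buttermilk: 3 tsp × 19/6 × 5 mL/tsp = 47.5 mL
pumpkin purée: (1 cup + 15 tbsp = 1.9375 cup) × 19/6 × 244 g/cup ≈ 1497.0 g
applesauce: 250 mL × 19/6 ÷ 1000 mL/L ≈ 0.8 L
heavy cream: (1 tbsp + 2 tsp = 5/3 tbsp) × 19/6 × 15 mL/tbsp ≈ 79.2 mL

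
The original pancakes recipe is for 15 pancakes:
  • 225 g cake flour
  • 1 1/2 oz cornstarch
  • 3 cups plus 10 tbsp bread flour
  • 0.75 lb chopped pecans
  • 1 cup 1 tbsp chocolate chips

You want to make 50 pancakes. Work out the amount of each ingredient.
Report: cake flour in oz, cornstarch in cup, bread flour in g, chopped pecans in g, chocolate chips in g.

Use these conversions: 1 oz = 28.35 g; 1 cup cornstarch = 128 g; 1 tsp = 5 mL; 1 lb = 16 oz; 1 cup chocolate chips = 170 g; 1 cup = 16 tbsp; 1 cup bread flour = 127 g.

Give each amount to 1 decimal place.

cake flour: 26.5 oz; cornstarch: 1.1 cup; bread flour: 1534.6 g; chopped pecans: 1134.0 g; chocolate chips: 602.1 g

Scaling factor: 50/15 = 10/3.
cake flour: 225 g × 10/3 ÷ 28.35 g/oz ≈ 26.5 oz
cornstarch: 1.5 oz × 10/3 × 28.35 g/oz ÷ 128 g/cup ≈ 1.1 cup
bread flour: (3 cup + 10 tbsp = 3.625 cup) × 10/3 × 127 g/cup ≈ 1534.6 g
chopped pecans: 0.75 lb × 10/3 × 16 oz/lb × 28.35 g/oz = 1134.0 g
chocolate chips: (1 cup + 1 tbsp = 1.0625 cup) × 10/3 × 170 g/cup ≈ 602.1 g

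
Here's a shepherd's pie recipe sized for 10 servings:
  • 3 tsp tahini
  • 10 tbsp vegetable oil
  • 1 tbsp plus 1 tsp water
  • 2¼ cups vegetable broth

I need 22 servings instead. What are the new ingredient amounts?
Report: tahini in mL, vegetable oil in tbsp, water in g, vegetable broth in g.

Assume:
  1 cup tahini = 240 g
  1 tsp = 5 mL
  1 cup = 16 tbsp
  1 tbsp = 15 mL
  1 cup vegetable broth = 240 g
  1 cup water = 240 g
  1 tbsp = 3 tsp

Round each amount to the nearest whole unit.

tahini: 33 mL; vegetable oil: 22 tbsp; water: 44 g; vegetable broth: 1188 g

Scaling factor: 22/10 = 11/5 = 2.2.
tahini: 3 tsp × 11/5 × 5 mL/tsp = 33 mL
vegetable oil: 10 tbsp × 11/5 = 22 tbsp
water: (1 tbsp + 1 tsp = 4/3 tbsp) × 11/5 ÷ 16 tbsp/cup × 240 g/cup = 44 g
vegetable broth: 2.25 cup × 11/5 × 240 g/cup = 1188 g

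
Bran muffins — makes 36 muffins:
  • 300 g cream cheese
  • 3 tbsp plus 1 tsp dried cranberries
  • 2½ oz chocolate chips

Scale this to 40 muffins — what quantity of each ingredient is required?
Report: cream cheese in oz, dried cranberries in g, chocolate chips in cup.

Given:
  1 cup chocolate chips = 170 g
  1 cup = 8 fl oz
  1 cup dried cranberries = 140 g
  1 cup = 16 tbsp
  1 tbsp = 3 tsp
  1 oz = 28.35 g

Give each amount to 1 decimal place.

cream cheese: 11.8 oz; dried cranberries: 32.4 g; chocolate chips: 0.5 cup

Scaling factor: 40/36 = 10/9.
cream cheese: 300 g × 10/9 ÷ 28.35 g/oz ≈ 11.8 oz
dried cranberries: (3 tbsp + 1 tsp = 10/3 tbsp) × 10/9 ÷ 16 tbsp/cup × 140 g/cup ≈ 32.4 g
chocolate chips: 2.5 oz × 10/9 × 28.35 g/oz ÷ 170 g/cup ≈ 0.5 cup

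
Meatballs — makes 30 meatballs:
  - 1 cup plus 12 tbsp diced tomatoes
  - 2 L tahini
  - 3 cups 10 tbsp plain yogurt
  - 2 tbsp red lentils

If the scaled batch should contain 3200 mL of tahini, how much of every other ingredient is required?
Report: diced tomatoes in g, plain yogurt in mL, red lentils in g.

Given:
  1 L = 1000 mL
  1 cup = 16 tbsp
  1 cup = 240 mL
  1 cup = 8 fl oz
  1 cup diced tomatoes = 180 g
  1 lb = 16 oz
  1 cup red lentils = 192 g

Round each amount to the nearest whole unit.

The original recipe has 2000 mL of tahini, so the scaling factor is 3200 ÷ 2000 = 8/5 = 1.6.
diced tomatoes: (1 cup + 12 tbsp = 1.75 cup) × 8/5 × 180 g/cup = 504 g
plain yogurt: (3 cup + 10 tbsp = 3.625 cup) × 8/5 × 240 mL/cup = 1392 mL
red lentils: 2 tbsp × 8/5 ÷ 16 tbsp/cup × 192 g/cup ≈ 38 g

diced tomatoes: 504 g; plain yogurt: 1392 mL; red lentils: 38 g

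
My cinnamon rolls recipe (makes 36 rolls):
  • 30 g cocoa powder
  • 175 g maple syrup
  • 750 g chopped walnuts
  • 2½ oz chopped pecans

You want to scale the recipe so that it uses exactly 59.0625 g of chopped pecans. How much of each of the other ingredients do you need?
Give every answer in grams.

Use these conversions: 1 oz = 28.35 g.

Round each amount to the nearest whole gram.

cocoa powder: 25 g; maple syrup: 146 g; chopped walnuts: 625 g

The original recipe has 70.875 g of chopped pecans, so the scaling factor is 59.0625 ÷ 70.875 = 5/6.
cocoa powder: 30 g × 5/6 = 25 g
maple syrup: 175 g × 5/6 ≈ 146 g
chopped walnuts: 750 g × 5/6 = 625 g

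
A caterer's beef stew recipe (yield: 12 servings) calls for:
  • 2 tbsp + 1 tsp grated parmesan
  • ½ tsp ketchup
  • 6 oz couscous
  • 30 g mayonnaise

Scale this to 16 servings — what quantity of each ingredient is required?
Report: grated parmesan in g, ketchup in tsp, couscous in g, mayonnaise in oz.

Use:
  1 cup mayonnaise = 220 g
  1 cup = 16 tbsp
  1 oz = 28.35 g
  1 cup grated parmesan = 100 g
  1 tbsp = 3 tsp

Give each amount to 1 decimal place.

Scaling factor: 16/12 = 4/3.
grated parmesan: (2 tbsp + 1 tsp = 7/3 tbsp) × 4/3 ÷ 16 tbsp/cup × 100 g/cup ≈ 19.4 g
ketchup: 0.5 tsp × 4/3 ≈ 0.7 tsp
couscous: 6 oz × 4/3 × 28.35 g/oz = 226.8 g
mayonnaise: 30 g × 4/3 ÷ 28.35 g/oz ≈ 1.4 oz

grated parmesan: 19.4 g; ketchup: 0.7 tsp; couscous: 226.8 g; mayonnaise: 1.4 oz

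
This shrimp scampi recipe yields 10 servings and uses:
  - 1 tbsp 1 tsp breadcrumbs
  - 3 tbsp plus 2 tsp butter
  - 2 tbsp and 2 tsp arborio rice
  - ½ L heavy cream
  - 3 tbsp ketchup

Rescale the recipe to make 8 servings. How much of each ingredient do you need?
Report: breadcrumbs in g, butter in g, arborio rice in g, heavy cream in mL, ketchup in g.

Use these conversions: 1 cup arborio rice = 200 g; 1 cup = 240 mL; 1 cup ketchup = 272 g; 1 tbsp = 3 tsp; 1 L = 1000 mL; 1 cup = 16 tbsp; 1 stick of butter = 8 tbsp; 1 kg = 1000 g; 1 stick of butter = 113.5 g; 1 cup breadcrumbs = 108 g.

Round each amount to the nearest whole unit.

breadcrumbs: 7 g; butter: 42 g; arborio rice: 27 g; heavy cream: 400 mL; ketchup: 41 g

Scaling factor: 8/10 = 4/5 = 0.8.
breadcrumbs: (1 tbsp + 1 tsp = 4/3 tbsp) × 4/5 ÷ 16 tbsp/cup × 108 g/cup ≈ 7 g
butter: (3 tbsp + 2 tsp = 11/3 tbsp) × 4/5 ÷ 8 tbsp/stick × 113.5 g/stick ≈ 42 g
arborio rice: (2 tbsp + 2 tsp = 8/3 tbsp) × 4/5 ÷ 16 tbsp/cup × 200 g/cup ≈ 27 g
heavy cream: 0.5 L × 4/5 × 1000 mL/L = 400 mL
ketchup: 3 tbsp × 4/5 ÷ 16 tbsp/cup × 272 g/cup ≈ 41 g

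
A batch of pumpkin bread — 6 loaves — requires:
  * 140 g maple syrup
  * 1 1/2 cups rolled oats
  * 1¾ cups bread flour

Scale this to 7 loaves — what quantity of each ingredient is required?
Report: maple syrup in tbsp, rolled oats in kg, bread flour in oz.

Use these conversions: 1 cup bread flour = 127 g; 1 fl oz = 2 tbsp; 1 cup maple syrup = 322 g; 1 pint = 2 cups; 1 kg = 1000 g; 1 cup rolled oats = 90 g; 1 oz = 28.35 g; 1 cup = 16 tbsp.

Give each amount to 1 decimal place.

Scaling factor: 7/6.
maple syrup: 140 g × 7/6 ÷ 322 g/cup × 16 tbsp/cup ≈ 8.1 tbsp
rolled oats: 1.5 cup × 7/6 × 90 g/cup ÷ 1000 g/kg ≈ 0.2 kg
bread flour: 1.75 cup × 7/6 × 127 g/cup ÷ 28.35 g/oz ≈ 9.1 oz

maple syrup: 8.1 tbsp; rolled oats: 0.2 kg; bread flour: 9.1 oz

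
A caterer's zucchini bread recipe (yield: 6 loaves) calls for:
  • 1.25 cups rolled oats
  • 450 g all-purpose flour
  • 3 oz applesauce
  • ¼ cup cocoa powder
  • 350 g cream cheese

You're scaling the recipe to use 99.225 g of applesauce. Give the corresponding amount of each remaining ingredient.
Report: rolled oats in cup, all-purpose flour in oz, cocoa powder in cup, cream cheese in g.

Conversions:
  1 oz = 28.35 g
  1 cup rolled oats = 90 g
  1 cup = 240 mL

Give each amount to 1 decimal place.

The original recipe has 85.05 g of applesauce, so the scaling factor is 99.225 ÷ 85.05 = 7/6.
rolled oats: 1.25 cup × 7/6 ≈ 1.5 cup
all-purpose flour: 450 g × 7/6 ÷ 28.35 g/oz ≈ 18.5 oz
cocoa powder: 0.25 cup × 7/6 ≈ 0.3 cup
cream cheese: 350 g × 7/6 ≈ 408.3 g

rolled oats: 1.5 cup; all-purpose flour: 18.5 oz; cocoa powder: 0.3 cup; cream cheese: 408.3 g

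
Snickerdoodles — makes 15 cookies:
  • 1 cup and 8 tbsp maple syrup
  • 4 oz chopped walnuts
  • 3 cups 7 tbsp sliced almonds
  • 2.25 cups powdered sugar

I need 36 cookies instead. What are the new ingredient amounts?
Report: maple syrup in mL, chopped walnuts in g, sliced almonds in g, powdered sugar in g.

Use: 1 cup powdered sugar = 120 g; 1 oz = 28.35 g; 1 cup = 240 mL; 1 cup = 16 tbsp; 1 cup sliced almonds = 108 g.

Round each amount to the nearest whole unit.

maple syrup: 864 mL; chopped walnuts: 272 g; sliced almonds: 891 g; powdered sugar: 648 g

Scaling factor: 36/15 = 12/5 = 2.4.
maple syrup: (1 cup + 8 tbsp = 1.5 cup) × 12/5 × 240 mL/cup = 864 mL
chopped walnuts: 4 oz × 12/5 × 28.35 g/oz ≈ 272 g
sliced almonds: (3 cup + 7 tbsp = 3.4375 cup) × 12/5 × 108 g/cup = 891 g
powdered sugar: 2.25 cup × 12/5 × 120 g/cup = 648 g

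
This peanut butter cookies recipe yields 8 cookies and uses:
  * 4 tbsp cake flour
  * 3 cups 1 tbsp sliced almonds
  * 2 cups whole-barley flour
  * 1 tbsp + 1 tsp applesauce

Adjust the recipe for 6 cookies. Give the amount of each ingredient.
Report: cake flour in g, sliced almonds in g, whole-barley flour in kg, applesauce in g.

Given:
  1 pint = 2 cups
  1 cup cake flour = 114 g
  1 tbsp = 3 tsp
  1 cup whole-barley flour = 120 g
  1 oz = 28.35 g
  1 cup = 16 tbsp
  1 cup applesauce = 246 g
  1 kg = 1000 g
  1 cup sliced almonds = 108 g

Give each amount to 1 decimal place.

cake flour: 21.4 g; sliced almonds: 248.1 g; whole-barley flour: 0.2 kg; applesauce: 15.4 g

Scaling factor: 6/8 = 3/4 = 0.75.
cake flour: 4 tbsp × 3/4 ÷ 16 tbsp/cup × 114 g/cup ≈ 21.4 g
sliced almonds: (3 cup + 1 tbsp = 3.0625 cup) × 3/4 × 108 g/cup ≈ 248.1 g
whole-barley flour: 2 cup × 3/4 × 120 g/cup ÷ 1000 g/kg ≈ 0.2 kg
applesauce: (1 tbsp + 1 tsp = 4/3 tbsp) × 3/4 ÷ 16 tbsp/cup × 246 g/cup ≈ 15.4 g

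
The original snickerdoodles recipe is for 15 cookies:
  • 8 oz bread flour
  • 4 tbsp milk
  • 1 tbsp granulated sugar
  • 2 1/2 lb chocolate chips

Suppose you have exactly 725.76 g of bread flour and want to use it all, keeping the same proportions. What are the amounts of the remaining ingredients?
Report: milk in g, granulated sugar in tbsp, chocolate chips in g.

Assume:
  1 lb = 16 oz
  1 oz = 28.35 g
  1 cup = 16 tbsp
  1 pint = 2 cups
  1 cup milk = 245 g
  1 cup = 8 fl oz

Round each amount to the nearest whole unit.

milk: 196 g; granulated sugar: 3 tbsp; chocolate chips: 3629 g

The original recipe has 226.8 g of bread flour, so the scaling factor is 725.76 ÷ 226.8 = 16/5 = 3.2.
milk: 4 tbsp × 16/5 ÷ 16 tbsp/cup × 245 g/cup = 196 g
granulated sugar: 1 tbsp × 16/5 ≈ 3 tbsp
chocolate chips: 2.5 lb × 16/5 × 16 oz/lb × 28.35 g/oz ≈ 3629 g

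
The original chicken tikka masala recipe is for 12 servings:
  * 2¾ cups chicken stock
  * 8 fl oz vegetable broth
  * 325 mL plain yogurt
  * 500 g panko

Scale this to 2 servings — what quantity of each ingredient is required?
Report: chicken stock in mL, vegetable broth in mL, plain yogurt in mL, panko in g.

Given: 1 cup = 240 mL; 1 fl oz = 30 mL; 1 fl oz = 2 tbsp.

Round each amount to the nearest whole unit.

Scaling factor: 2/12 = 1/6.
chicken stock: 2.75 cup × 1/6 × 240 mL/cup = 110 mL
vegetable broth: 8 fl oz × 1/6 × 30 mL/fl oz = 40 mL
plain yogurt: 325 mL × 1/6 ≈ 54 mL
panko: 500 g × 1/6 ≈ 83 g

chicken stock: 110 mL; vegetable broth: 40 mL; plain yogurt: 54 mL; panko: 83 g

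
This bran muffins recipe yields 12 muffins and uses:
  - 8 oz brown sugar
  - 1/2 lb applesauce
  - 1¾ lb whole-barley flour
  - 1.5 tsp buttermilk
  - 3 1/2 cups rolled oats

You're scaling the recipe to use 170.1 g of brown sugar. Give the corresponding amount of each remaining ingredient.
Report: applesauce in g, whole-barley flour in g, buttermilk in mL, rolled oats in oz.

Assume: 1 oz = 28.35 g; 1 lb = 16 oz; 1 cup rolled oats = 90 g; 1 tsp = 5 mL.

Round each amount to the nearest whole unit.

The original recipe has 226.8 g of brown sugar, so the scaling factor is 170.1 ÷ 226.8 = 3/4 = 0.75.
applesauce: 0.5 lb × 3/4 × 16 oz/lb × 28.35 g/oz ≈ 170 g
whole-barley flour: 1.75 lb × 3/4 × 16 oz/lb × 28.35 g/oz ≈ 595 g
buttermilk: 1.5 tsp × 3/4 × 5 mL/tsp ≈ 6 mL
rolled oats: 3.5 cup × 3/4 × 90 g/cup ÷ 28.35 g/oz ≈ 8 oz

applesauce: 170 g; whole-barley flour: 595 g; buttermilk: 6 mL; rolled oats: 8 oz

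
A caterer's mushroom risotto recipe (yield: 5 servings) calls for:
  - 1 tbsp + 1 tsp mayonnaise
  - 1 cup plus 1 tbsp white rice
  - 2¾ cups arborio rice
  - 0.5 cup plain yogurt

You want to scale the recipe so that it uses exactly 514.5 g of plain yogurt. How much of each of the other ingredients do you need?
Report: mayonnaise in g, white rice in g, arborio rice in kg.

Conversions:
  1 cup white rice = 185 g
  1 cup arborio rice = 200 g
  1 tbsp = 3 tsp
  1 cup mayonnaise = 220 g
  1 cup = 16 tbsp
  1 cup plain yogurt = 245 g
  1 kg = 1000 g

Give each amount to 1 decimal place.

The original recipe has 122.5 g of plain yogurt, so the scaling factor is 514.5 ÷ 122.5 = 21/5 = 4.2.
mayonnaise: (1 tbsp + 1 tsp = 4/3 tbsp) × 21/5 ÷ 16 tbsp/cup × 220 g/cup = 77.0 g
white rice: (1 cup + 1 tbsp = 1.0625 cup) × 21/5 × 185 g/cup ≈ 825.6 g
arborio rice: 2.75 cup × 21/5 × 200 g/cup ÷ 1000 g/kg ≈ 2.3 kg

mayonnaise: 77.0 g; white rice: 825.6 g; arborio rice: 2.3 kg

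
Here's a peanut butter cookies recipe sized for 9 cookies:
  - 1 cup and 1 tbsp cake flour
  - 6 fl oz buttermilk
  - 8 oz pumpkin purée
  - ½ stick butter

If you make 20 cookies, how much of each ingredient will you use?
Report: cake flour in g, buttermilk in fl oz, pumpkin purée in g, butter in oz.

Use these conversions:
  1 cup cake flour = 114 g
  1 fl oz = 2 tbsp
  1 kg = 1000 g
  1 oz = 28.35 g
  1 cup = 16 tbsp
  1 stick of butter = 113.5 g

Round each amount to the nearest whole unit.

cake flour: 269 g; buttermilk: 13 fl oz; pumpkin purée: 504 g; butter: 4 oz

Scaling factor: 20/9.
cake flour: (1 cup + 1 tbsp = 1.0625 cup) × 20/9 × 114 g/cup ≈ 269 g
buttermilk: 6 fl oz × 20/9 ≈ 13 fl oz
pumpkin purée: 8 oz × 20/9 × 28.35 g/oz = 504 g
butter: 0.5 stick × 20/9 × 113.5 g/stick ÷ 28.35 g/oz ≈ 4 oz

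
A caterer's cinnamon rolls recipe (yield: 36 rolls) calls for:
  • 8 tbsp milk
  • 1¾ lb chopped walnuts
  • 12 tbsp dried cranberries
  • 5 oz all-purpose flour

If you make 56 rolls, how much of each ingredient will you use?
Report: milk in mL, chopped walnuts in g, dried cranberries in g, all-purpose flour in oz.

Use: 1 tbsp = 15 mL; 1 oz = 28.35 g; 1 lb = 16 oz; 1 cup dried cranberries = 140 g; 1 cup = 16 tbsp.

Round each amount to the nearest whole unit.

milk: 187 mL; chopped walnuts: 1235 g; dried cranberries: 163 g; all-purpose flour: 8 oz

Scaling factor: 56/36 = 14/9.
milk: 8 tbsp × 14/9 × 15 mL/tbsp ≈ 187 mL
chopped walnuts: 1.75 lb × 14/9 × 16 oz/lb × 28.35 g/oz ≈ 1235 g
dried cranberries: 12 tbsp × 14/9 ÷ 16 tbsp/cup × 140 g/cup ≈ 163 g
all-purpose flour: 5 oz × 14/9 ≈ 8 oz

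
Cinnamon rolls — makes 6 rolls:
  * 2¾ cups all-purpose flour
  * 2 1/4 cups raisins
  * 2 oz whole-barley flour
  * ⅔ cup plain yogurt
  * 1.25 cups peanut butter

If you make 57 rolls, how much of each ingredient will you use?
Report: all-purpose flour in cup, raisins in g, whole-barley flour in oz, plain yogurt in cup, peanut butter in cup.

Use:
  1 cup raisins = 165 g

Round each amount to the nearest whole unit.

Scaling factor: 57/6 = 19/2 = 9.5.
all-purpose flour: 2.75 cup × 19/2 ≈ 26 cup
raisins: 2.25 cup × 19/2 × 165 g/cup ≈ 3527 g
whole-barley flour: 2 oz × 19/2 = 19 oz
plain yogurt: 2/3 cup × 19/2 ≈ 6 cup
peanut butter: 1.25 cup × 19/2 ≈ 12 cup

all-purpose flour: 26 cup; raisins: 3527 g; whole-barley flour: 19 oz; plain yogurt: 6 cup; peanut butter: 12 cup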